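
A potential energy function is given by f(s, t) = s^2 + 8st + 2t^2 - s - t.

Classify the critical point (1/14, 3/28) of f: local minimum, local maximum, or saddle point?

saddle point

The Hessian of f is constant: H = [[2, 8], [8, 4]].
det(H) = 2·4 − 8² = -56.
Since det(H) < 0, H is indefinite and the critical point is a saddle point.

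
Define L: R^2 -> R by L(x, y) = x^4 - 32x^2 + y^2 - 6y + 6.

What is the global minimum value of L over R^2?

L(x,y) separates as P(x) + Q(y) + 6, so its minimum is min P + min Q + 6.
P'(x) = 4x(x - 4)(x + 4) vanishes at x ∈ {-4, 0, 4}; Q'(y) = 2y - 6 vanishes at y ∈ {3}.
Local minima of P (where P''>0): P(-4)=-256, P(4)=-256. Local minima of Q: Q(3)=-9.
So the global minimum of L is P(-4) + Q(3) + 6 = -256 − 9 + 6 = -259, attained at (-4, 3).

-259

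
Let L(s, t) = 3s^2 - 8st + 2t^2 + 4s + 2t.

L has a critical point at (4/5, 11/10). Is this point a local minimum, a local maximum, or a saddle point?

saddle point

The Hessian of L is constant: H = [[6, -8], [-8, 4]].
det(H) = 6·4 − (-8)² = -40.
Since det(H) < 0, H is indefinite and the critical point is a saddle point.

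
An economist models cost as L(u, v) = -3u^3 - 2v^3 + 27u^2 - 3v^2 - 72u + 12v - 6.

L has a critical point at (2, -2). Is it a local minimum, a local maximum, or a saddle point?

local minimum

The mixed partial ∂²L/∂u∂v is 0, so the Hessian at any point is diag(L_uu, L_vv) = diag(18(-u + 3), -6(2v + 1)).
At (2, -2): H = diag(18, 18).
Both eigenvalues are positive, so H is positive definite: a local minimum.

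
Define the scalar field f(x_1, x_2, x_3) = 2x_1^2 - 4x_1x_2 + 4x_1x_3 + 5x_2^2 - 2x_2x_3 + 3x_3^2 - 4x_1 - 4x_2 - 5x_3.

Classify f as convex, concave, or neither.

f is quadratic, so its Hessian is the constant matrix H = [[4, -4, 4], [-4, 10, -2], [4, -2, 6]].
Leading principal minors: 4, 24, 32.
All positive ⇒ H ≻ 0 ⇒ convex.

convex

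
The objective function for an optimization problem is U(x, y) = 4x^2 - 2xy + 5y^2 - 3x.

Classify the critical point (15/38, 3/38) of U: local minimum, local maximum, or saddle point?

local minimum

The Hessian of U is constant: H = [[8, -2], [-2, 10]].
det(H) = 8·10 − (-2)² = 76.
det(H) > 0 and tr(H) = 18 > 0, so H is positive definite and the point is a local minimum.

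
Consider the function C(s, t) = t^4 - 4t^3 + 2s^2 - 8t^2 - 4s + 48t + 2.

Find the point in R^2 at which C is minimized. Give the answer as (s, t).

C(s,t) separates as P(s) + Q(t) + 2, so its minimum is min P + min Q + 2.
P'(s) = 4s - 4 vanishes at s ∈ {1}; Q'(t) = 4(t - 3)(t - 2)(t + 2) vanishes at t ∈ {-2, 2, 3}.
Local minima of P (where P''>0): P(1)=-2. Local minima of Q: Q(-2)=-80, Q(3)=45.
So the global minimum of C is P(1) + Q(-2) + 2 = -2 − 80 + 2 = -80, attained at (1, -2).

(1, -2)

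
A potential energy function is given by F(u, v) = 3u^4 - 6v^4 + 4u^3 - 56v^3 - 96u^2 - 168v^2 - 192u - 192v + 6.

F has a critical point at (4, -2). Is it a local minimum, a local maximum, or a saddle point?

The mixed partial ∂²F/∂u∂v is 0, so the Hessian at any point is diag(F_uu, F_vv) = diag(12(3u^2 + 2u - 16), -24(3v^2 + 14v + 14)).
At (4, -2): H = diag(480, 48).
Both eigenvalues are positive, so H is positive definite: a local minimum.

local minimum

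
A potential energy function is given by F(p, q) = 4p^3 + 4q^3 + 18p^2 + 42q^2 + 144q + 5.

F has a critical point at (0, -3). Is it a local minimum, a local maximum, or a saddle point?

local minimum

The mixed partial ∂²F/∂p∂q is 0, so the Hessian at any point is diag(F_pp, F_qq) = diag(12(2p + 3), 12(2q + 7)).
At (0, -3): H = diag(36, 12).
Both eigenvalues are positive, so H is positive definite: a local minimum.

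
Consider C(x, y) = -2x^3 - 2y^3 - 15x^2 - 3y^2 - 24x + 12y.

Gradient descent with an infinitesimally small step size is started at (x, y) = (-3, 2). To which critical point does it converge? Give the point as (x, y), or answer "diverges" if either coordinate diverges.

diverges

C is separable, so gradient descent decouples: x follows -∂C/∂x, y follows -∂C/∂y.
∂C/∂x = -6(x + 1)(x + 4); at x=-3 this is 12, so x decreases.
∂C/∂y = -6(y - 1)(y + 2); at y=2 this is -24, so y increases.
The y-coordinate has no critical point in that direction and runs off to infinity.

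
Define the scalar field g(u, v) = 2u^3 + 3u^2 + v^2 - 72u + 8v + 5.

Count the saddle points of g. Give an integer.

1

g separates as a function of u plus a function of v, so ∇g=0 decouples.
∂g/∂u = 6(u - 3)(u + 4) = 0 at u ∈ {-4, 3}; ∂g/∂v = 2(v + 4) = 0 at v ∈ {-4}.
The Hessian is diagonal: diag(g_uu, g_vv). Second derivatives: g_uu(-4)=-42, g_uu(3)=42; g_vv(-4)=2.
Saddle points occur where the two diagonal entries have opposite signs: (-4, -4). Count: 1.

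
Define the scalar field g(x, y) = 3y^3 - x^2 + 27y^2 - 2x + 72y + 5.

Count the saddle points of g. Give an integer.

1

g separates as a function of x plus a function of y, so ∇g=0 decouples.
∂g/∂x = -2(x + 1) = 0 at x ∈ {-1}; ∂g/∂y = 9(y + 2)(y + 4) = 0 at y ∈ {-4, -2}.
The Hessian is diagonal: diag(g_xx, g_yy). Second derivatives: g_xx(-1)=-2; g_yy(-4)=-18, g_yy(-2)=18.
Saddle points occur where the two diagonal entries have opposite signs: (-1, -2). Count: 1.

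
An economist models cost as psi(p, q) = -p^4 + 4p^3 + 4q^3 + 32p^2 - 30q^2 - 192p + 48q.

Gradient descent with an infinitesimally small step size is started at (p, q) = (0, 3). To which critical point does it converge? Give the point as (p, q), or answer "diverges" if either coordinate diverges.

psi is separable, so gradient descent decouples: p follows -∂psi/∂p, q follows -∂psi/∂q.
∂psi/∂p = -4(p - 4)(p - 3)(p + 4); at p=0 this is -192, so p increases.
∂psi/∂q = 12(q - 4)(q - 1); at q=3 this is -24, so q increases.
p converges to its nearest critical value 3 (a local min of the p-part); q converges to 4. The iterate converges to (3, 4).

(3, 4)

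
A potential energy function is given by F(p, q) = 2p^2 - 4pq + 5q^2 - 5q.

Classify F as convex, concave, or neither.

convex

F is quadratic, so its Hessian is the constant matrix H = [[4, -4], [-4, 10]].
det(H) = 24, tr(H) = 14.
det(H) > 0 and tr(H) > 0, so H is positive definite everywhere: convex.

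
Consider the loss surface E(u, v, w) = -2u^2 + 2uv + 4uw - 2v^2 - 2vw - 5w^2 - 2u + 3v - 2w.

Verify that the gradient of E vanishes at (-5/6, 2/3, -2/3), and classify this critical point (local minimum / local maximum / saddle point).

local maximum

∇E = (-4u + 2v + 4w - 2, 2u - 4v - 2w + 3, 4u - 2v - 10w - 2); substituting (-5/6, 2/3, -2/3) gives ∇E = (0, 0, 0), so (-5/6, 2/3, -2/3) is indeed a critical point.
The Hessian is constant: H = [[-4, 2, 4], [2, -4, -2], [4, -2, -10]].
Leading principal minors: Δ₁ = -4, Δ₂ = 12, Δ₃ = -72.
The minors alternate sign starting negative (−, +, −), so H is negative definite: a local maximum.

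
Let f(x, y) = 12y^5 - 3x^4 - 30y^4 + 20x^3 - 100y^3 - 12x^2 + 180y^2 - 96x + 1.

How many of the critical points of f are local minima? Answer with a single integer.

f separates as a function of x plus a function of y, so ∇f=0 decouples.
∂f/∂x = -12(x - 4)(x - 2)(x + 1) = 0 at x ∈ {-1, 2, 4}; ∂f/∂y = 60y(y - 3)(y - 1)(y + 2) = 0 at y ∈ {-2, 0, 1, 3}.
The Hessian is diagonal: diag(f_xx, f_yy). Second derivatives: f_xx(-1)=-180, f_xx(2)=72, f_xx(4)=-120; f_yy(-2)=-1800, f_yy(0)=360, f_yy(1)=-360, f_yy(3)=1800.
Local minima occur where both diagonal entries positive: (2, 0), (2, 3). Count: 2.

2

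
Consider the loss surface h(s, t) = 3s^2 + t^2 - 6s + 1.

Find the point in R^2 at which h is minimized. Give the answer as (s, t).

h(s,t) separates as P(s) + Q(t) + 1, so its minimum is min P + min Q + 1.
P'(s) = 6s - 6 vanishes at s ∈ {1}; Q'(t) = 2t vanishes at t ∈ {0}.
Local minima of P (where P''>0): P(1)=-3. Local minima of Q: Q(0)=0.
So the global minimum of h is P(1) + Q(0) + 1 = -3 + 0 + 1 = -2, attained at (1, 0).

(1, 0)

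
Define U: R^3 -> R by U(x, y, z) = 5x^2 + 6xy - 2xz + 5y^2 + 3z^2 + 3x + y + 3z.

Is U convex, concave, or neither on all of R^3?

U is quadratic, so its Hessian is the constant matrix H = [[10, 6, -2], [6, 10, 0], [-2, 0, 6]].
Leading principal minors: 10, 64, 344.
All positive ⇒ H ≻ 0 ⇒ convex.

convex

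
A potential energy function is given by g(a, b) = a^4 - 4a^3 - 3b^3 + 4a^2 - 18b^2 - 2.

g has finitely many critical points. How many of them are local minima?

2

g separates as a function of a plus a function of b, so ∇g=0 decouples.
∂g/∂a = 4a(a - 2)(a - 1) = 0 at a ∈ {0, 1, 2}; ∂g/∂b = -9b(b + 4) = 0 at b ∈ {-4, 0}.
The Hessian is diagonal: diag(g_aa, g_bb). Second derivatives: g_aa(0)=8, g_aa(1)=-4, g_aa(2)=8; g_bb(-4)=36, g_bb(0)=-36.
Local minima occur where both diagonal entries positive: (0, -4), (2, -4). Count: 2.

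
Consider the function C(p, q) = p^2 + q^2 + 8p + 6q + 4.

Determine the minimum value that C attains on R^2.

C(p,q) separates as A(p) + B(q) + 4, so its minimum is min A + min B + 4.
A'(p) = 2p + 8 vanishes at p ∈ {-4}; B'(q) = 2q + 6 vanishes at q ∈ {-3}.
Local minima of A (where A''>0): A(-4)=-16. Local minima of B: B(-3)=-9.
So the global minimum of C is A(-4) + B(-3) + 4 = -16 − 9 + 4 = -21, attained at (-4, -3).

-21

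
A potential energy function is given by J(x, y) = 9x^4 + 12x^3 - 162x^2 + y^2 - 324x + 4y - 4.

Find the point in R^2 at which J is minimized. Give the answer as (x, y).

J(x,y) separates as P(x) + Q(y) − 4, so its minimum is min P + min Q − 4.
P'(x) = 36(x - 3)(x + 1)(x + 3) vanishes at x ∈ {-3, -1, 3}; Q'(y) = 2y + 4 vanishes at y ∈ {-2}.
Local minima of P (where P''>0): P(-3)=-81, P(3)=-1377. Local minima of Q: Q(-2)=-4.
So the global minimum of J is P(3) + Q(-2) − 4 = -1377 − 4 − 4 = -1385, attained at (3, -2).

(3, -2)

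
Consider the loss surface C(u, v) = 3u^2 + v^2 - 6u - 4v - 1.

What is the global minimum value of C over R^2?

C(u,v) separates as P(u) + Q(v) − 1, so its minimum is min P + min Q − 1.
P'(u) = 6u - 6 vanishes at u ∈ {1}; Q'(v) = 2v - 4 vanishes at v ∈ {2}.
Local minima of P (where P''>0): P(1)=-3. Local minima of Q: Q(2)=-4.
So the global minimum of C is P(1) + Q(2) − 1 = -3 − 4 − 1 = -8, attained at (1, 2).

-8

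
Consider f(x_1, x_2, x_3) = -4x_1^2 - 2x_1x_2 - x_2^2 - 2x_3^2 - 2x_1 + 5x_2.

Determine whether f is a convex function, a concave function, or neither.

f is quadratic, so its Hessian is the constant matrix H = [[-8, -2, 0], [-2, -2, 0], [0, 0, -4]].
Leading principal minors: -8, 12, -48.
Signs alternate −, +, − ⇒ H ≺ 0 ⇒ concave.

concave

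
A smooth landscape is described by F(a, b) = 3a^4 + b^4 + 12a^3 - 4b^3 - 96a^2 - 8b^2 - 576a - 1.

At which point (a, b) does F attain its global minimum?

(4, 4)

F(a,b) separates as P(a) + Q(b) − 1, so its minimum is min P + min Q − 1.
P'(a) = 12(a - 4)(a + 3)(a + 4) vanishes at a ∈ {-4, -3, 4}; Q'(b) = 4b(b - 4)(b + 1) vanishes at b ∈ {-1, 0, 4}.
Local minima of P (where P''>0): P(-4)=768, P(4)=-2304. Local minima of Q: Q(-1)=-3, Q(4)=-128.
So the global minimum of F is P(4) + Q(4) − 1 = -2304 − 128 − 1 = -2433, attained at (4, 4).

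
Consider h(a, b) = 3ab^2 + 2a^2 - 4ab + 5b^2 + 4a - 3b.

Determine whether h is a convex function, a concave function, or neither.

The term 3ab^2 is cubic, so the Hessian is not constant.
∂²h/∂b² = 6a + 10, which takes both signs as a varies (negative for sufficiently negative a). A diagonal entry of the Hessian changing sign means the Hessian is neither positive- nor negative-semidefinite on all of R^2.

neither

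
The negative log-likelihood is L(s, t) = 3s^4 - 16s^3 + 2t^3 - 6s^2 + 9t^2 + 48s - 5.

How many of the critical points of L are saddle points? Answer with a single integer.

L separates as a function of s plus a function of t, so ∇L=0 decouples.
∂L/∂s = 12(s - 4)(s - 1)(s + 1) = 0 at s ∈ {-1, 1, 4}; ∂L/∂t = 6t(t + 3) = 0 at t ∈ {-3, 0}.
The Hessian is diagonal: diag(L_ss, L_tt). Second derivatives: L_ss(-1)=120, L_ss(1)=-72, L_ss(4)=180; L_tt(-3)=-18, L_tt(0)=18.
Saddle points occur where the two diagonal entries have opposite signs: (-1, -3), (1, 0), (4, -3). Count: 3.

3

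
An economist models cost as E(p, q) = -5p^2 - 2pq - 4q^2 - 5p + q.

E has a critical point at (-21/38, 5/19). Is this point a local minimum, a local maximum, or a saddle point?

local maximum

The Hessian of E is constant: H = [[-10, -2], [-2, -8]].
det(H) = (-10)·(-8) − (-2)² = 76.
det(H) > 0 and tr(H) = -18 < 0, so H is negative definite and the point is a local maximum.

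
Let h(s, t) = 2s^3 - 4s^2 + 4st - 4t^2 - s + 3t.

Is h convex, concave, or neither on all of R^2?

The term 2s^3 is cubic, so the Hessian is not constant.
∂²h/∂s² = 12s - 8, which takes both signs as s varies (negative for sufficiently negative s). A diagonal entry of the Hessian changing sign means the Hessian is neither positive- nor negative-semidefinite on all of R^2.

neither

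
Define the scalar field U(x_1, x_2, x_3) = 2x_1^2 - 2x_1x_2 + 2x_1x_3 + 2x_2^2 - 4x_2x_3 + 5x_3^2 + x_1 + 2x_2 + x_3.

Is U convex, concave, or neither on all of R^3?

U is quadratic, so its Hessian is the constant matrix H = [[4, -2, 2], [-2, 4, -4], [2, -4, 10]].
Leading principal minors: 4, 12, 72.
All positive ⇒ H ≻ 0 ⇒ convex.

convex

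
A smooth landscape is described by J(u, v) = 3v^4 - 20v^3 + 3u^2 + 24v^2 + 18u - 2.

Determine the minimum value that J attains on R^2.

-157

J(u,v) separates as P(u) + Q(v) − 2, so its minimum is min P + min Q − 2.
P'(u) = 6u + 18 vanishes at u ∈ {-3}; Q'(v) = 12v(v - 4)(v - 1) vanishes at v ∈ {0, 1, 4}.
Local minima of P (where P''>0): P(-3)=-27. Local minima of Q: Q(0)=0, Q(4)=-128.
So the global minimum of J is P(-3) + Q(4) − 2 = -27 − 128 − 2 = -157, attained at (-3, 4).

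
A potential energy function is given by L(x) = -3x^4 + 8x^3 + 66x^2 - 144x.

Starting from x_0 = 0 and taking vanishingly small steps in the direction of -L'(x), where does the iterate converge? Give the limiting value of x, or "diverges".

L'(x) = -12(x - 4)(x - 1)(x + 3), so L'(0) = -144.
Gradient descent moves in the -L' direction, i.e. x is increasing.
The nearest critical point in that direction is x = 1, where L'' = 144 > 0 (a local minimum). The iterate converges there.

1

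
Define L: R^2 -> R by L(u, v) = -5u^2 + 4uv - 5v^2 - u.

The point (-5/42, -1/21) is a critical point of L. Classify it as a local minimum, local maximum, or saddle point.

The Hessian of L is constant: H = [[-10, 4], [4, -10]].
det(H) = (-10)·(-10) − 4² = 84.
det(H) > 0 and tr(H) = -20 < 0, so H is negative definite and the point is a local maximum.

local maximum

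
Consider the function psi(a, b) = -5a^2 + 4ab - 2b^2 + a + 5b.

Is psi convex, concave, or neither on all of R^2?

concave

psi is quadratic, so its Hessian is the constant matrix H = [[-10, 4], [4, -4]].
det(H) = 24, tr(H) = -14.
det(H) > 0 and tr(H) < 0, so H is negative definite everywhere: concave.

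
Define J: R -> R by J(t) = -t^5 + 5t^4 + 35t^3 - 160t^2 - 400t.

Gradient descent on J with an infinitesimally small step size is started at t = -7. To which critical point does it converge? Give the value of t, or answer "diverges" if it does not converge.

J'(t) = -5(t - 5)(t - 4)(t + 1)(t + 4), so J'(-7) = -11880.
Gradient descent moves in the -J' direction, i.e. t is increasing.
The nearest critical point in that direction is t = -4, where J'' = 1080 > 0 (a local minimum). The iterate converges there.

-4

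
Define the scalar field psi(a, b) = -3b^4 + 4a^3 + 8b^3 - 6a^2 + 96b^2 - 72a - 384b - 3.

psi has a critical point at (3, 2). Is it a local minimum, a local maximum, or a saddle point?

local minimum

The mixed partial ∂²psi/∂a∂b is 0, so the Hessian at any point is diag(psi_aa, psi_bb) = diag(12(2a - 1), 12(-3b^2 + 4b + 16)).
At (3, 2): H = diag(60, 144).
Both eigenvalues are positive, so H is positive definite: a local minimum.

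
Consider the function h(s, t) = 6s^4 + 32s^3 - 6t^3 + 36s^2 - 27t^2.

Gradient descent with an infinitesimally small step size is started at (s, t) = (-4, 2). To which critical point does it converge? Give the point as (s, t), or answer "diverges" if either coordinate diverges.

h is separable, so gradient descent decouples: s follows -∂h/∂s, t follows -∂h/∂t.
∂h/∂s = 24s(s + 1)(s + 3); at s=-4 this is -288, so s increases.
∂h/∂t = -18t(t + 3); at t=2 this is -180, so t increases.
The t-coordinate has no critical point in that direction and runs off to infinity.

diverges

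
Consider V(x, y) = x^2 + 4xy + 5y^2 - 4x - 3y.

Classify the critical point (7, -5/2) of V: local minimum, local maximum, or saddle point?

local minimum

The Hessian of V is constant: H = [[2, 4], [4, 10]].
det(H) = 2·10 − 4² = 4.
det(H) > 0 and tr(H) = 12 > 0, so H is positive definite and the point is a local minimum.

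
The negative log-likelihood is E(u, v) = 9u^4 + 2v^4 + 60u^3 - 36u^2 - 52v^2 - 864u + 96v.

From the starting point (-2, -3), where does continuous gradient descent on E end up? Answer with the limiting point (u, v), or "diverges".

E is separable, so gradient descent decouples: u follows -∂E/∂u, v follows -∂E/∂v.
∂E/∂u = 36(u - 2)(u + 3)(u + 4); at u=-2 this is -288, so u increases.
∂E/∂v = 8(v - 3)(v - 1)(v + 4); at v=-3 this is 192, so v decreases.
u converges to its nearest critical value 2 (a local min of the u-part); v converges to -4. The iterate converges to (2, -4).

(2, -4)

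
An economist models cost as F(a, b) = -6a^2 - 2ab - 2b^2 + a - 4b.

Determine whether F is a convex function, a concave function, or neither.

concave

F is quadratic, so its Hessian is the constant matrix H = [[-12, -2], [-2, -4]].
det(H) = 44, tr(H) = -16.
det(H) > 0 and tr(H) < 0, so H is negative definite everywhere: concave.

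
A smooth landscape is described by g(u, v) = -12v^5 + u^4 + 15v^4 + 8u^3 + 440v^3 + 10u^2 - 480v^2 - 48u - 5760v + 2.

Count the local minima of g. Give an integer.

g separates as a function of u plus a function of v, so ∇g=0 decouples.
∂g/∂u = 4(u - 1)(u + 3)(u + 4) = 0 at u ∈ {-4, -3, 1}; ∂g/∂v = -60(v - 4)(v - 3)(v + 2)(v + 4) = 0 at v ∈ {-4, -2, 3, 4}.
The Hessian is diagonal: diag(g_uu, g_vv). Second derivatives: g_uu(-4)=20, g_uu(-3)=-16, g_uu(1)=80; g_vv(-4)=6720, g_vv(-2)=-3600, g_vv(3)=2100, g_vv(4)=-2880.
Local minima occur where both diagonal entries positive: (-4, -4), (-4, 3), (1, -4), (1, 3). Count: 4.

4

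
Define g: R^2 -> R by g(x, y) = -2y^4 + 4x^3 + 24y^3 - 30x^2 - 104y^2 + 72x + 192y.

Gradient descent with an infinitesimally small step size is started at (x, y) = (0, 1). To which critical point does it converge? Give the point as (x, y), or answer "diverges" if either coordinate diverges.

g is separable, so gradient descent decouples: x follows -∂g/∂x, y follows -∂g/∂y.
∂g/∂x = 12(x - 3)(x - 2); at x=0 this is 72, so x decreases.
∂g/∂y = -8(y - 4)(y - 3)(y - 2); at y=1 this is 48, so y decreases.
The x-coordinate has no critical point in that direction and runs off to infinity.

diverges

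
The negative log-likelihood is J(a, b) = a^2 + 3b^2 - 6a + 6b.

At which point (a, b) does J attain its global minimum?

(3, -1)

J(a,b) separates as P(a) + Q(b), so its minimum is min P + min Q.
P'(a) = 2a - 6 vanishes at a ∈ {3}; Q'(b) = 6b + 6 vanishes at b ∈ {-1}.
Local minima of P (where P''>0): P(3)=-9. Local minima of Q: Q(-1)=-3.
So the global minimum of J is P(3) + Q(-1) = -9 − 3 = -12, attained at (3, -1).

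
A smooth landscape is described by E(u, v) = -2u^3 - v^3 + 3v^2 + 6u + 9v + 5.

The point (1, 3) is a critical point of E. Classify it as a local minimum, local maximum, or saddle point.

The mixed partial ∂²E/∂u∂v is 0, so the Hessian at any point is diag(E_uu, E_vv) = diag(-12u, 6(-v + 1)).
At (1, 3): H = diag(-12, -12).
Both eigenvalues are negative, so H is negative definite: a local maximum.

local maximum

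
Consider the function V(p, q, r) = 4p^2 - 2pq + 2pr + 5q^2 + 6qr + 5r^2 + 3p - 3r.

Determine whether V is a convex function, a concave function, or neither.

V is quadratic, so its Hessian is the constant matrix H = [[8, -2, 2], [-2, 10, 6], [2, 6, 10]].
Leading principal minors: 8, 76, 384.
All positive ⇒ H ≻ 0 ⇒ convex.

convex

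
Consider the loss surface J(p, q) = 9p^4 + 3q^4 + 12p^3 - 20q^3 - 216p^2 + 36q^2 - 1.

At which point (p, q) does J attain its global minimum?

(-4, 0)

J(p,q) separates as A(p) + B(q) − 1, so its minimum is min A + min B − 1.
A'(p) = 36p(p - 3)(p + 4) vanishes at p ∈ {-4, 0, 3}; B'(q) = 12q(q - 3)(q - 2) vanishes at q ∈ {0, 2, 3}.
Local minima of A (where A''>0): A(-4)=-1920, A(3)=-891. Local minima of B: B(0)=0, B(3)=27.
So the global minimum of J is A(-4) + B(0) − 1 = -1920 + 0 − 1 = -1921, attained at (-4, 0).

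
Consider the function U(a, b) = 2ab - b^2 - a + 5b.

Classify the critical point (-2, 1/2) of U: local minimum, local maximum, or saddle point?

The Hessian of U is constant: H = [[0, 2], [2, -2]].
det(H) = 0·(-2) − 2² = -4.
Since det(H) < 0, H is indefinite and the critical point is a saddle point.

saddle point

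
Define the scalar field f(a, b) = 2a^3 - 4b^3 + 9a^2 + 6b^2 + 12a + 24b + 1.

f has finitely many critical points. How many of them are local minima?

1

f separates as a function of a plus a function of b, so ∇f=0 decouples.
∂f/∂a = 6(a + 1)(a + 2) = 0 at a ∈ {-2, -1}; ∂f/∂b = -12(b - 2)(b + 1) = 0 at b ∈ {-1, 2}.
The Hessian is diagonal: diag(f_aa, f_bb). Second derivatives: f_aa(-2)=-6, f_aa(-1)=6; f_bb(-1)=36, f_bb(2)=-36.
Local minima occur where both diagonal entries positive: (-1, -1). Count: 1.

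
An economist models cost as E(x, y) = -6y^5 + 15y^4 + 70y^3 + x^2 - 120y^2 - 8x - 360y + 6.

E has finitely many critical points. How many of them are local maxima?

E separates as a function of x plus a function of y, so ∇E=0 decouples.
∂E/∂x = 2(x - 4) = 0 at x ∈ {4}; ∂E/∂y = -30(y - 3)(y - 2)(y + 1)(y + 2) = 0 at y ∈ {-2, -1, 2, 3}.
The Hessian is diagonal: diag(E_xx, E_yy). Second derivatives: E_xx(4)=2; E_yy(-2)=600, E_yy(-1)=-360, E_yy(2)=360, E_yy(3)=-600.
Local maxima occur where both diagonal entries negative: none. Count: 0.

0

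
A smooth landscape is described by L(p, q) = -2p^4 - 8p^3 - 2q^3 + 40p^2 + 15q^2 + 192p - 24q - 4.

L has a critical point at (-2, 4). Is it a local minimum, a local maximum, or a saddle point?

The mixed partial ∂²L/∂p∂q is 0, so the Hessian at any point is diag(L_pp, L_qq) = diag(8(-3p^2 - 6p + 10), 6(-2q + 5)).
At (-2, 4): H = diag(80, -18).
The eigenvalues have opposite signs, so H is indefinite: a saddle point.

saddle point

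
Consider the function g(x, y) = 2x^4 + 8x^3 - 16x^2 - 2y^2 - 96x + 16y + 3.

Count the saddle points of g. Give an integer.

2

g separates as a function of x plus a function of y, so ∇g=0 decouples.
∂g/∂x = 8(x - 2)(x + 2)(x + 3) = 0 at x ∈ {-3, -2, 2}; ∂g/∂y = -4(y - 4) = 0 at y ∈ {4}.
The Hessian is diagonal: diag(g_xx, g_yy). Second derivatives: g_xx(-3)=40, g_xx(-2)=-32, g_xx(2)=160; g_yy(4)=-4.
Saddle points occur where the two diagonal entries have opposite signs: (-3, 4), (2, 4). Count: 2.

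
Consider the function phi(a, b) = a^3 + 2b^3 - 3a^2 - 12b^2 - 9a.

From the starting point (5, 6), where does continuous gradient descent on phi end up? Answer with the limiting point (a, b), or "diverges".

phi is separable, so gradient descent decouples: a follows -∂phi/∂a, b follows -∂phi/∂b.
∂phi/∂a = 3(a - 3)(a + 1); at a=5 this is 36, so a decreases.
∂phi/∂b = 6b(b - 4); at b=6 this is 72, so b decreases.
a converges to its nearest critical value 3 (a local min of the a-part); b converges to 4. The iterate converges to (3, 4).

(3, 4)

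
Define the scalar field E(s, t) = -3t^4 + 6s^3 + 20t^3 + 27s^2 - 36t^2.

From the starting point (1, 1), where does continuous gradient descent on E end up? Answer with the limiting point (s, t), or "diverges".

(0, 2)

E is separable, so gradient descent decouples: s follows -∂E/∂s, t follows -∂E/∂t.
∂E/∂s = 18s(s + 3); at s=1 this is 72, so s decreases.
∂E/∂t = -12t(t - 3)(t - 2); at t=1 this is -24, so t increases.
s converges to its nearest critical value 0 (a local min of the s-part); t converges to 2. The iterate converges to (0, 2).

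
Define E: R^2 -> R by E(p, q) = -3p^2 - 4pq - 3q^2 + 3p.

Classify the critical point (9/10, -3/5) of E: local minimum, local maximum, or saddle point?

local maximum

The Hessian of E is constant: H = [[-6, -4], [-4, -6]].
det(H) = (-6)·(-6) − (-4)² = 20.
det(H) > 0 and tr(H) = -12 < 0, so H is negative definite and the point is a local maximum.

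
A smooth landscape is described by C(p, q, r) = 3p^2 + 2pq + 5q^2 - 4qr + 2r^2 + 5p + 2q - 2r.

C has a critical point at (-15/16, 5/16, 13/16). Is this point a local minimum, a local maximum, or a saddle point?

The Hessian is constant: H = [[6, 2, 0], [2, 10, -4], [0, -4, 4]].
Leading principal minors: Δ₁ = 6, Δ₂ = 56, Δ₃ = 128.
All leading minors are positive, so H is positive definite: a local minimum.

local minimum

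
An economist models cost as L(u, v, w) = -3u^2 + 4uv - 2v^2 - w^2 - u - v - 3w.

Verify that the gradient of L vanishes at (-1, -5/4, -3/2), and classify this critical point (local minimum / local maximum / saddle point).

local maximum

∇L = (-6u + 4v - 1, 4u - 4v - 1, -2w - 3); substituting (-1, -5/4, -3/2) gives ∇L = (0, 0, 0), so (-1, -5/4, -3/2) is indeed a critical point.
The Hessian is constant: H = [[-6, 4, 0], [4, -4, 0], [0, 0, -2]].
Leading principal minors: Δ₁ = -6, Δ₂ = 8, Δ₃ = -16.
The minors alternate sign starting negative (−, +, −), so H is negative definite: a local maximum.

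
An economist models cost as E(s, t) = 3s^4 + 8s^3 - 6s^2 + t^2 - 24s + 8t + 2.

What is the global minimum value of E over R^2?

-33

E(s,t) separates as P(s) + Q(t) + 2, so its minimum is min P + min Q + 2.
P'(s) = 12(s - 1)(s + 1)(s + 2) vanishes at s ∈ {-2, -1, 1}; Q'(t) = 2(t + 4) vanishes at t ∈ {-4}.
Local minima of P (where P''>0): P(-2)=8, P(1)=-19. Local minima of Q: Q(-4)=-16.
So the global minimum of E is P(1) + Q(-4) + 2 = -19 − 16 + 2 = -33, attained at (1, -4).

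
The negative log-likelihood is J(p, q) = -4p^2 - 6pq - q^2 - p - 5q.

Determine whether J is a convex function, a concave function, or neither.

neither

J is quadratic, so its Hessian is the constant matrix H = [[-8, -6], [-6, -2]].
det(H) = -20, tr(H) = -10.
det(H) < 0, so H is indefinite: neither convex nor concave.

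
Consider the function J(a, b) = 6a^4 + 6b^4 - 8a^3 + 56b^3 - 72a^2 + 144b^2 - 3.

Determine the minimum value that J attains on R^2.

-381

J(a,b) separates as P(a) + Q(b) − 3, so its minimum is min P + min Q − 3.
P'(a) = 24a(a - 3)(a + 2) vanishes at a ∈ {-2, 0, 3}; Q'(b) = 24b(b + 3)(b + 4) vanishes at b ∈ {-4, -3, 0}.
Local minima of P (where P''>0): P(-2)=-128, P(3)=-378. Local minima of Q: Q(-4)=256, Q(0)=0.
So the global minimum of J is P(3) + Q(0) − 3 = -378 + 0 − 3 = -381, attained at (3, 0).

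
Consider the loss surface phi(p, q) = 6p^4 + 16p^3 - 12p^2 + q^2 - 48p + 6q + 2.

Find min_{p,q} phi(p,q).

phi(p,q) separates as A(p) + B(q) + 2, so its minimum is min A + min B + 2.
A'(p) = 24(p - 1)(p + 1)(p + 2) vanishes at p ∈ {-2, -1, 1}; B'(q) = 2q + 6 vanishes at q ∈ {-3}.
Local minima of A (where A''>0): A(-2)=16, A(1)=-38. Local minima of B: B(-3)=-9.
So the global minimum of phi is A(1) + B(-3) + 2 = -38 − 9 + 2 = -45, attained at (1, -3).

-45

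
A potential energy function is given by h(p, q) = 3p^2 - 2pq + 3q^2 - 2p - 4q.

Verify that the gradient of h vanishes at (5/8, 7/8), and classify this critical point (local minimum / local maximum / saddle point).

∇h = (6p - 2q - 2, -2p + 6q - 4); substituting (5/8, 7/8) gives ∇h = (0, 0), so (5/8, 7/8) is indeed a critical point.
The Hessian of h is constant: H = [[6, -2], [-2, 6]].
det(H) = 6·6 − (-2)² = 32.
det(H) > 0 and tr(H) = 12 > 0, so H is positive definite and the point is a local minimum.

local minimum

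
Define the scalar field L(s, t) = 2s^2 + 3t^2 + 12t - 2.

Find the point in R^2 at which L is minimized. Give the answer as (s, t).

(0, -2)

L(s,t) separates as P(s) + Q(t) − 2, so its minimum is min P + min Q − 2.
P'(s) = 4s vanishes at s ∈ {0}; Q'(t) = 6(t + 2) vanishes at t ∈ {-2}.
Local minima of P (where P''>0): P(0)=0. Local minima of Q: Q(-2)=-12.
So the global minimum of L is P(0) + Q(-2) − 2 = 0 − 12 − 2 = -14, attained at (0, -2).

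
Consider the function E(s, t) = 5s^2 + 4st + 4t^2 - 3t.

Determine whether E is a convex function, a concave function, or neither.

convex

E is quadratic, so its Hessian is the constant matrix H = [[10, 4], [4, 8]].
det(H) = 64, tr(H) = 18.
det(H) > 0 and tr(H) > 0, so H is positive definite everywhere: convex.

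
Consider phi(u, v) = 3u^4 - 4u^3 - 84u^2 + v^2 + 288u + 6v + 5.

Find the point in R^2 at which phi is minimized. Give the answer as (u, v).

phi(u,v) separates as P(u) + Q(v) + 5, so its minimum is min P + min Q + 5.
P'(u) = 12(u - 3)(u - 2)(u + 4) vanishes at u ∈ {-4, 2, 3}; Q'(v) = 2v + 6 vanishes at v ∈ {-3}.
Local minima of P (where P''>0): P(-4)=-1472, P(3)=243. Local minima of Q: Q(-3)=-9.
So the global minimum of phi is P(-4) + Q(-3) + 5 = -1472 − 9 + 5 = -1476, attained at (-4, -3).

(-4, -3)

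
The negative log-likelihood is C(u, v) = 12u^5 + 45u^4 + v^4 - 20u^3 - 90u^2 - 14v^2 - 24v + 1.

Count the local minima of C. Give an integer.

C separates as a function of u plus a function of v, so ∇C=0 decouples.
∂C/∂u = 60u(u - 1)(u + 1)(u + 3) = 0 at u ∈ {-3, -1, 0, 1}; ∂C/∂v = 4(v - 3)(v + 1)(v + 2) = 0 at v ∈ {-2, -1, 3}.
The Hessian is diagonal: diag(C_uu, C_vv). Second derivatives: C_uu(-3)=-1440, C_uu(-1)=240, C_uu(0)=-180, C_uu(1)=480; C_vv(-2)=20, C_vv(-1)=-16, C_vv(3)=80.
Local minima occur where both diagonal entries positive: (-1, -2), (-1, 3), (1, -2), (1, 3). Count: 4.

4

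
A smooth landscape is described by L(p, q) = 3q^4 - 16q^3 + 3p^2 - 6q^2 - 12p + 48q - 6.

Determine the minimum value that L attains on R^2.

L(p,q) separates as A(p) + B(q) − 6, so its minimum is min A + min B − 6.
A'(p) = 6p - 12 vanishes at p ∈ {2}; B'(q) = 12(q - 4)(q - 1)(q + 1) vanishes at q ∈ {-1, 1, 4}.
Local minima of A (where A''>0): A(2)=-12. Local minima of B: B(-1)=-35, B(4)=-160.
So the global minimum of L is A(2) + B(4) − 6 = -12 − 160 − 6 = -178, attained at (2, 4).

-178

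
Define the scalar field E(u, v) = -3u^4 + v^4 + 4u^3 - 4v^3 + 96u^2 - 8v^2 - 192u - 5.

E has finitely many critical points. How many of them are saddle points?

E separates as a function of u plus a function of v, so ∇E=0 decouples.
∂E/∂u = -12(u - 4)(u - 1)(u + 4) = 0 at u ∈ {-4, 1, 4}; ∂E/∂v = 4v(v - 4)(v + 1) = 0 at v ∈ {-1, 0, 4}.
The Hessian is diagonal: diag(E_uu, E_vv). Second derivatives: E_uu(-4)=-480, E_uu(1)=180, E_uu(4)=-288; E_vv(-1)=20, E_vv(0)=-16, E_vv(4)=80.
Saddle points occur where the two diagonal entries have opposite signs: (-4, -1), (-4, 4), (1, 0), (4, -1), (4, 4). Count: 5.

5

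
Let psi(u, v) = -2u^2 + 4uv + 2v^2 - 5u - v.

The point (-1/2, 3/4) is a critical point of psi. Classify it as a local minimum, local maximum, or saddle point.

saddle point

The Hessian of psi is constant: H = [[-4, 4], [4, 4]].
det(H) = (-4)·4 − 4² = -32.
Since det(H) < 0, H is indefinite and the critical point is a saddle point.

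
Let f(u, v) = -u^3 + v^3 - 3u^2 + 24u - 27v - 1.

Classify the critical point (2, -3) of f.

local maximum

The mixed partial ∂²f/∂u∂v is 0, so the Hessian at any point is diag(f_uu, f_vv) = diag(-6(u + 1), 6v).
At (2, -3): H = diag(-18, -18).
Both eigenvalues are negative, so H is negative definite: a local maximum.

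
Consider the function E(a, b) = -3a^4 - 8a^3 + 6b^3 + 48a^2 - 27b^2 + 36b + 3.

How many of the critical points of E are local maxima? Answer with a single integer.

2

E separates as a function of a plus a function of b, so ∇E=0 decouples.
∂E/∂a = -12a(a - 2)(a + 4) = 0 at a ∈ {-4, 0, 2}; ∂E/∂b = 18(b - 2)(b - 1) = 0 at b ∈ {1, 2}.
The Hessian is diagonal: diag(E_aa, E_bb). Second derivatives: E_aa(-4)=-288, E_aa(0)=96, E_aa(2)=-144; E_bb(1)=-18, E_bb(2)=18.
Local maxima occur where both diagonal entries negative: (-4, 1), (2, 1). Count: 2.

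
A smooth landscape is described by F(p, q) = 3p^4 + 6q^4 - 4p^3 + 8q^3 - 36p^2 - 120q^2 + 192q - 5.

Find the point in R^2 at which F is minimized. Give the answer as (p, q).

F(p,q) separates as A(p) + B(q) − 5, so its minimum is min A + min B − 5.
A'(p) = 12p(p - 3)(p + 2) vanishes at p ∈ {-2, 0, 3}; B'(q) = 24(q - 2)(q - 1)(q + 4) vanishes at q ∈ {-4, 1, 2}.
Local minima of A (where A''>0): A(-2)=-64, A(3)=-189. Local minima of B: B(-4)=-1664, B(2)=64.
So the global minimum of F is A(3) + B(-4) − 5 = -189 − 1664 − 5 = -1858, attained at (3, -4).

(3, -4)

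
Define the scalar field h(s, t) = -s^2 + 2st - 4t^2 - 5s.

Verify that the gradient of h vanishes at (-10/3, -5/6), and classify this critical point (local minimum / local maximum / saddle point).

∇h = (-2s + 2t - 5, 2s - 8t); substituting (-10/3, -5/6) gives ∇h = (0, 0), so (-10/3, -5/6) is indeed a critical point.
The Hessian of h is constant: H = [[-2, 2], [2, -8]].
det(H) = (-2)·(-8) − 2² = 12.
det(H) > 0 and tr(H) = -10 < 0, so H is negative definite and the point is a local maximum.

local maximum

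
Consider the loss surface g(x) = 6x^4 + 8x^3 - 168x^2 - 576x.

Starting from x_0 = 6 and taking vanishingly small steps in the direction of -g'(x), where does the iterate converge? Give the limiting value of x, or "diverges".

g'(x) = 24(x - 4)(x + 2)(x + 3), so g'(6) = 3456.
Gradient descent moves in the -g' direction, i.e. x is decreasing.
The nearest critical point in that direction is x = 4, where g'' = 1008 > 0 (a local minimum). The iterate converges there.

4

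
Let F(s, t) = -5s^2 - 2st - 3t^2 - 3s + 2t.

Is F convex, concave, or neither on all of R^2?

F is quadratic, so its Hessian is the constant matrix H = [[-10, -2], [-2, -6]].
det(H) = 56, tr(H) = -16.
det(H) > 0 and tr(H) < 0, so H is negative definite everywhere: concave.

concave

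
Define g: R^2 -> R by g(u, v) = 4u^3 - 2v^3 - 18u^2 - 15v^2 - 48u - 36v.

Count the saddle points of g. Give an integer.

g separates as a function of u plus a function of v, so ∇g=0 decouples.
∂g/∂u = 12(u - 4)(u + 1) = 0 at u ∈ {-1, 4}; ∂g/∂v = -6(v + 2)(v + 3) = 0 at v ∈ {-3, -2}.
The Hessian is diagonal: diag(g_uu, g_vv). Second derivatives: g_uu(-1)=-60, g_uu(4)=60; g_vv(-3)=6, g_vv(-2)=-6.
Saddle points occur where the two diagonal entries have opposite signs: (-1, -3), (4, -2). Count: 2.

2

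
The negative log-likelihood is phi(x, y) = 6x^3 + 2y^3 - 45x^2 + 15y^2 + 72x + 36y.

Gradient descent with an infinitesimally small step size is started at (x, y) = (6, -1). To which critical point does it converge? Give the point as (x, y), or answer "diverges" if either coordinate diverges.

(4, -2)

phi is separable, so gradient descent decouples: x follows -∂phi/∂x, y follows -∂phi/∂y.
∂phi/∂x = 18(x - 4)(x - 1); at x=6 this is 180, so x decreases.
∂phi/∂y = 6(y + 2)(y + 3); at y=-1 this is 12, so y decreases.
x converges to its nearest critical value 4 (a local min of the x-part); y converges to -2. The iterate converges to (4, -2).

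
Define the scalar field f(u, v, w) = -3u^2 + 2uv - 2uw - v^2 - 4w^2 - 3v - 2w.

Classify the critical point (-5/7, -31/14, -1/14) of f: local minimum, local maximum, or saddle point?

local maximum

The Hessian is constant: H = [[-6, 2, -2], [2, -2, 0], [-2, 0, -8]].
Leading principal minors: Δ₁ = -6, Δ₂ = 8, Δ₃ = -56.
The minors alternate sign starting negative (−, +, −), so H is negative definite: a local maximum.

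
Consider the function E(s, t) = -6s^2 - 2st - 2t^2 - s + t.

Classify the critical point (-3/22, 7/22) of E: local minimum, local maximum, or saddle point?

local maximum

The Hessian of E is constant: H = [[-12, -2], [-2, -4]].
det(H) = (-12)·(-4) − (-2)² = 44.
det(H) > 0 and tr(H) = -16 < 0, so H is negative definite and the point is a local maximum.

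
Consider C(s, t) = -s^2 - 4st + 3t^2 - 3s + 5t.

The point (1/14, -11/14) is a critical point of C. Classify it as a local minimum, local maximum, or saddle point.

The Hessian of C is constant: H = [[-2, -4], [-4, 6]].
det(H) = (-2)·6 − (-4)² = -28.
Since det(H) < 0, H is indefinite and the critical point is a saddle point.

saddle point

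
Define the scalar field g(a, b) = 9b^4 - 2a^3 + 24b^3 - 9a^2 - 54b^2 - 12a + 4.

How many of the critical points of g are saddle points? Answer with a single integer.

g separates as a function of a plus a function of b, so ∇g=0 decouples.
∂g/∂a = -6(a + 1)(a + 2) = 0 at a ∈ {-2, -1}; ∂g/∂b = 36b(b - 1)(b + 3) = 0 at b ∈ {-3, 0, 1}.
The Hessian is diagonal: diag(g_aa, g_bb). Second derivatives: g_aa(-2)=6, g_aa(-1)=-6; g_bb(-3)=432, g_bb(0)=-108, g_bb(1)=144.
Saddle points occur where the two diagonal entries have opposite signs: (-2, 0), (-1, -3), (-1, 1). Count: 3.

3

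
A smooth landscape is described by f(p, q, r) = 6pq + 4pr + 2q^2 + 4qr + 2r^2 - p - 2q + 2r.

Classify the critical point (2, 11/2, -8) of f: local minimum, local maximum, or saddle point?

The Hessian is constant: H = [[0, 6, 4], [6, 4, 4], [4, 4, 4]].
Leading principal minors: Δ₁ = 0, Δ₂ = -36, Δ₃ = -16.
The minors fit neither the all-positive nor the alternating-sign pattern, so H is indefinite: a saddle point.

saddle point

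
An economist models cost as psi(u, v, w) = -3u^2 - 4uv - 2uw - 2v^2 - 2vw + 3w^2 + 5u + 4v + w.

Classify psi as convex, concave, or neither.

psi is quadratic, so its Hessian is the constant matrix H = [[-6, -4, -2], [-4, -4, -2], [-2, -2, 6]].
Leading principal minors: -6, 8, 56.
Neither pattern holds ⇒ H is indefinite ⇒ neither convex nor concave.

neither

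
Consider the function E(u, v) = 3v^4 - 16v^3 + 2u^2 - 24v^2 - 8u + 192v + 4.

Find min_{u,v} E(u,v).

E(u,v) separates as P(u) + Q(v) + 4, so its minimum is min P + min Q + 4.
P'(u) = 4u - 8 vanishes at u ∈ {2}; Q'(v) = 12(v - 4)(v - 2)(v + 2) vanishes at v ∈ {-2, 2, 4}.
Local minima of P (where P''>0): P(2)=-8. Local minima of Q: Q(-2)=-304, Q(4)=128.
So the global minimum of E is P(2) + Q(-2) + 4 = -8 − 304 + 4 = -308, attained at (2, -2).

-308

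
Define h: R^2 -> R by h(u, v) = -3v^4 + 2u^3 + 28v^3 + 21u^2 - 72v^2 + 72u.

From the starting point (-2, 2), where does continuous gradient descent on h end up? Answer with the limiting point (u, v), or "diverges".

h is separable, so gradient descent decouples: u follows -∂h/∂u, v follows -∂h/∂v.
∂h/∂u = 6(u + 3)(u + 4); at u=-2 this is 12, so u decreases.
∂h/∂v = -12v(v - 4)(v - 3); at v=2 this is -48, so v increases.
u converges to its nearest critical value -3 (a local min of the u-part); v converges to 3. The iterate converges to (-3, 3).

(-3, 3)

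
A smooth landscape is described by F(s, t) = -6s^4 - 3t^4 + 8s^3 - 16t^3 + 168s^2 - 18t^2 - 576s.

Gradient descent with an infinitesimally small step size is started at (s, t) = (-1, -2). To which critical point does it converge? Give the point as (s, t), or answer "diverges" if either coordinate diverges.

(2, -1)

F is separable, so gradient descent decouples: s follows -∂F/∂s, t follows -∂F/∂t.
∂F/∂s = -24(s - 3)(s - 2)(s + 4); at s=-1 this is -864, so s increases.
∂F/∂t = -12t(t + 1)(t + 3); at t=-2 this is -24, so t increases.
s converges to its nearest critical value 2 (a local min of the s-part); t converges to -1. The iterate converges to (2, -1).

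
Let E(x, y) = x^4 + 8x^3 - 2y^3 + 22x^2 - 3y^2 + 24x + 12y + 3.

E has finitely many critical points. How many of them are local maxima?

1

E separates as a function of x plus a function of y, so ∇E=0 decouples.
∂E/∂x = 4(x + 1)(x + 2)(x + 3) = 0 at x ∈ {-3, -2, -1}; ∂E/∂y = -6(y - 1)(y + 2) = 0 at y ∈ {-2, 1}.
The Hessian is diagonal: diag(E_xx, E_yy). Second derivatives: E_xx(-3)=8, E_xx(-2)=-4, E_xx(-1)=8; E_yy(-2)=18, E_yy(1)=-18.
Local maxima occur where both diagonal entries negative: (-2, 1). Count: 1.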